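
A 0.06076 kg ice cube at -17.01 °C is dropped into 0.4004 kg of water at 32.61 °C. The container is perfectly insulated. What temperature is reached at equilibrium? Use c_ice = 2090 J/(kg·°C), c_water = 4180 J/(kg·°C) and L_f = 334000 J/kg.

T_f ≈ 16.7 °C

Setting the total heat transfer to zero:
warm ice to 0 °C: 0.06076·2090·(0 − (-17.01)) = 2160.1
  fusion: m_ice L_f = 0.06076·334000 = 20294
  warm the meltwater: 253.98 T
  water: 1673.7(T − 32.61)
1927.6 T = 54578 − 22454 = 32125
T ≈ 16.67 °C. Since T > 0 °C, the all-ice-melts assumption holds.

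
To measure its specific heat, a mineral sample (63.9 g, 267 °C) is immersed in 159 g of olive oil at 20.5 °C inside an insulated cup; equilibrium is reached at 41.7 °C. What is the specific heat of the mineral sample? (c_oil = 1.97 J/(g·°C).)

Heat lost by the mineral sample = heat gained by the oil:
63.9×c×(267 − 41.7) = 159×1.97×(41.7 − 20.5)
14397 c = 6640.5  ⇒  c ≈ 0.4613 J/(g·°C)

c ≈ 0.461 J/(g·°C)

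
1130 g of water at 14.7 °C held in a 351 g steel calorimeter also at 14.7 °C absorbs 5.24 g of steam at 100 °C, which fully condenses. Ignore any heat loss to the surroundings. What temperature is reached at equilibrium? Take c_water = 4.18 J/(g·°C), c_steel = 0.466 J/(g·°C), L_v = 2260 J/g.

Net heat exchanged in the isolated system is zero:
steam→water at 100 °C releases m L_v = 5.24·2260 = 11842; condensate cools 100→T: 5.24·4.18·(T − 100) = 21.9(T − 100); original water: 4723.4(T − 14.7); steel cup: 351·0.466·(T − 14.7) = 163.57(T − 14.7)
4908.9 T = 11842 + 2190.3 + 71838 = 85871
T ≈ 17.49 °C — below 100 °C, confirming all the steam condensed.

T_f ≈ 17.5 °C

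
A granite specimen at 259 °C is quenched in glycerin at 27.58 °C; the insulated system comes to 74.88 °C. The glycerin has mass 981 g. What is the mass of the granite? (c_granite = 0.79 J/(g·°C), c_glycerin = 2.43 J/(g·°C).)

m ≈ 775 g

|Q_granite| = |Q_glycerin|:
m×0.79×(259 − 74.88) = 981×2.43×(74.88 − 27.58)
145.45 m = 112755  ⇒  m ≈ 775.2 g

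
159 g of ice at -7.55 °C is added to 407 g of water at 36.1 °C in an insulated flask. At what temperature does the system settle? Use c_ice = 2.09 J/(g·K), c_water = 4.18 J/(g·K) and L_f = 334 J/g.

T_f ≈ 2.5 °C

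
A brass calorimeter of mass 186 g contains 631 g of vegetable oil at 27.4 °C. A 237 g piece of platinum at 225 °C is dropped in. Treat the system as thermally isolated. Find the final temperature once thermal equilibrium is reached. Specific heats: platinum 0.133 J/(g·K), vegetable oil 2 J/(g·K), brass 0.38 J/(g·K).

Setting the total heat transfer to zero:
237*0.133*(T − 225) + 631*2*(T − 27.4) + 186*0.38*(T − 27.4) = 0
1364.2 T = 43608
T = 43608/1364.2 ≈ 31.97 °C

T_f ≈ 32.0 °C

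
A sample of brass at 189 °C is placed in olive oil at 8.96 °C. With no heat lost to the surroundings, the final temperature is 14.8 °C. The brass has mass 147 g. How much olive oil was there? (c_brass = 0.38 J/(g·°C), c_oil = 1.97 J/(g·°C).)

|Q_brass| = |Q_oil|:
147×0.38×(189 − 14.8) = m×1.97×(14.8 − 8.96)
11.5 m = 9730.8  ⇒  m ≈ 845.8 g

m ≈ 846 g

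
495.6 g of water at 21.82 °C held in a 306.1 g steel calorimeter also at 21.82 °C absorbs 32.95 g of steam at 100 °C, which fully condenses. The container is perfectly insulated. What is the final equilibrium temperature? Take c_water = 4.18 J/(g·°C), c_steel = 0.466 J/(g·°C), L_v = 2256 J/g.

T_f ≈ 58.0 °C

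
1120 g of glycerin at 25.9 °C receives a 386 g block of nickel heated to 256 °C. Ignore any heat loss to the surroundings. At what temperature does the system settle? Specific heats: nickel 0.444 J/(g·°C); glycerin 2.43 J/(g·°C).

Taking heat into each body as positive, Σ m c ΔT = 0:
386*0.444*(T − 256) + 1120*2.43*(T − 25.9) = 0
171.38(T − 256) + 2721.6(T − 25.9) = 0
(171.38 + 2721.6) T = 171.38*256 + 2721.6*25.9
T = 114364/2893 ≈ 39.53 °C

T_f ≈ 39.5 °C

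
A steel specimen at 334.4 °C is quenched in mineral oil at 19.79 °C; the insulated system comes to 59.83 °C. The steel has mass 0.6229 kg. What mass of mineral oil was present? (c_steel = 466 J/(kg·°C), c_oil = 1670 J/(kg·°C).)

m ≈ 1.19 kg

Let T be the final temperature. ΣQ_i = 0:
0.6229×466×(59.83 − 334.4) + m×1670×(59.83 − 19.79) = 0
66867 m = 79700
m = 79700/66867 ≈ 1.192 kg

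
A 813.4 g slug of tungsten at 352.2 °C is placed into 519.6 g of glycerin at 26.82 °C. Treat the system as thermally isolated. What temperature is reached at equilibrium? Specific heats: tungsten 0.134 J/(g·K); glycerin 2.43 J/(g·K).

T_f ≈ 52.7 °C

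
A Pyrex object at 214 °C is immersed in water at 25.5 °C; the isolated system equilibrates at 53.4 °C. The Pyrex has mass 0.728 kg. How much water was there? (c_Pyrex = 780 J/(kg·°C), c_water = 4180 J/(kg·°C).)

Heat lost by the Pyrex = heat gained by the water:
0.728·780·(214 − 53.4) = m·4180·(53.4 − 25.5)
116622 m = 91195  ⇒  m ≈ 0.782 kg

m ≈ 0.782 kg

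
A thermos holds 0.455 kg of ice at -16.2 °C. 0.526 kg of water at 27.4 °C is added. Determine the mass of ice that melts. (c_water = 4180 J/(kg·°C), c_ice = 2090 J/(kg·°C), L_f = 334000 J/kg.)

Cooling the water to 0 °C releases 0.526×4180×27.4 = 60244 J.
Warming the ice to 0 °C takes 0.455×2090×16.2 = 15405 J, leaving 44838 J for melting.
Melting all 0.455 kg of ice would need 0.455×334000 = 151970 J.
That's not enough to melt it all — equilibrium is at 0 °C with ice remaining.
m_melted×334000 = 44838  ⇒  m_melted ≈ 0.1342 kg.

m_melted ≈ 0.134 kg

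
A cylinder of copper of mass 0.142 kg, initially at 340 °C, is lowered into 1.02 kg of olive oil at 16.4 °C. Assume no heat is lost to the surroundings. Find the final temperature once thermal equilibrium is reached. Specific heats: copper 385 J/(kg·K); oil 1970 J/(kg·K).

T_f ≈ 25.0 °C

T_f = Σ m_i c_i T_i / Σ m_i c_i:
T_f = (54.67·340 + 2009.4·16.4) / (54.67 + 2009.4)
    = 51542 / 2064.1 ≈ 24.97 °C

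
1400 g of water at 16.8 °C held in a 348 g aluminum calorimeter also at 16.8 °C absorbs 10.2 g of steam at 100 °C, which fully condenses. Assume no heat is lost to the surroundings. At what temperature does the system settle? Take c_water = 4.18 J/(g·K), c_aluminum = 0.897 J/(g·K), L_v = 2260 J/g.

T_f ≈ 21.1 °C

Conservation of energy gives ΣQ = 0:
steam→water at 100 °C releases m L_v = 10.2·2260 = 23052
  condensate cools 100→T: 10.2·4.18·(T − 100) = 42.64(T − 100)
  water warms: 1400·4.18·(T − 16.8) = 5852(T − 16.8)
  aluminum cup: 348·0.897·(T − 16.8) = 312.16(T − 16.8)
6206.8 T = 23052 + 4263.6 + 103558 = 130873
T ≈ 21.09 °C — below 100 °C, confirming all the steam condensed.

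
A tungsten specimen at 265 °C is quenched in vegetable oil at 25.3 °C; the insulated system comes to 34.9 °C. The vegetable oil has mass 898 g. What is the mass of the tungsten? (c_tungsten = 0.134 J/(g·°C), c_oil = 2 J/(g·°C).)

m ≈ 559 g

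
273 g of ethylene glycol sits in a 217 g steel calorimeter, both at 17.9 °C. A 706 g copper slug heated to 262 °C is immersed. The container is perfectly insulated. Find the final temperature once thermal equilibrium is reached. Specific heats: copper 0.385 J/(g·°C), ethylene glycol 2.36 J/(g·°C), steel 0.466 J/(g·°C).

T_f ≈ 83.1 °C

Net heat exchanged in the isolated system is zero:
706·0.385·(T − 262) + 273·2.36·(T − 17.9) + 217·0.466·(T − 17.9) = 0
271.81(T − 262) + 644.28(T − 17.9) + 101.12(T − 17.9) = 0
1017.2 T = 84557
T = 84557/1017.2 ≈ 83.13 °C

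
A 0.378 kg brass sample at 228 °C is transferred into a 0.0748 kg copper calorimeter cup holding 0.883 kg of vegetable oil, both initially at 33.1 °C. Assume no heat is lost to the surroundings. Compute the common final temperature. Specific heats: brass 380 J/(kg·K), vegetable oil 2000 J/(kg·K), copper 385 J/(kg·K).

T_f ≈ 47.5 °C

Taking heat into each body as positive, Σ m c ΔT = 0:
0.378·380·(T − 228) + 0.883·2000·(T − 33.1) + 0.0748·385·(T − 33.1) = 0
1938.4 T = 92158
T = 92158 / 1938.4 = 47.5 °C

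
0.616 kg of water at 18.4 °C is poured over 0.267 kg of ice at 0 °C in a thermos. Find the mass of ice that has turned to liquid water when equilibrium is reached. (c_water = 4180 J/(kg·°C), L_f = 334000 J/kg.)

Heat available from the water dropping to 0 °C: 0.616·4180·18.4 = 47378 J.
Fully melting the ice requires m_ice L_f = 0.267·334000 = 89178 J.
That's not enough to melt it all — equilibrium is at 0 °C with ice remaining.
m_melt = 47378 / L_f = 0.1418 kg.

m_melted ≈ 0.142 kg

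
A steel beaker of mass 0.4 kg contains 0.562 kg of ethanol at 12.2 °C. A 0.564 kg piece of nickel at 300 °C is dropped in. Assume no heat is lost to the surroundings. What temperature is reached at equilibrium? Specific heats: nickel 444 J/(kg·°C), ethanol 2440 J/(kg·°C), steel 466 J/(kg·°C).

Setting the total heat transfer to zero:
0.564*444*(T − 300) + 0.562*2440*(T − 12.2) + 0.4*466*(T − 12.2) = 0
1808.1 T = 94128
T = 94128 / 1808.1 = 52.1 °C

T_f ≈ 52.1 °C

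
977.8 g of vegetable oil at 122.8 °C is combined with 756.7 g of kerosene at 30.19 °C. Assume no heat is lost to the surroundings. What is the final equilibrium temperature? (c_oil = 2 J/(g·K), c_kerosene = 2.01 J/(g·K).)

T_f ≈ 82.3 °C

T_f = Σ m_i c_i T_i / Σ m_i c_i:
T_f = (1955.6*122.8 + 1521*30.19) / (1955.6 + 1521)
    = 286066 / 3476.6 ≈ 82.28 °C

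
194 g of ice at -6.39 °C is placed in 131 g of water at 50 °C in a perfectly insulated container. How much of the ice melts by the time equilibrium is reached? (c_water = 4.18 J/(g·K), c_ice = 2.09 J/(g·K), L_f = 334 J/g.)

Water can give up m c ΔT = 131·4.18·50 = 27379 J before reaching 0 °C.
Of that, 194·2.09·6.39 = 2590.9 J goes to bring the ice to 0 °C, leaving 24788 J.
Melting all 194 g of ice would need 194·334 = 64796 J.
Since 24788 < 64796 J, not all the ice melts; equilibrium is at 0 °C.
m_melted·334 = 24788  ⇒  m_melted ≈ 74.22 g.

m_melted ≈ 74.2 g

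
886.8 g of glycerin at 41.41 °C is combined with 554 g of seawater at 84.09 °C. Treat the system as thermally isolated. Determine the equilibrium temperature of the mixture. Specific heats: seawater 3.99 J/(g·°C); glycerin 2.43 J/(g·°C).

T_f ≈ 63.0 °C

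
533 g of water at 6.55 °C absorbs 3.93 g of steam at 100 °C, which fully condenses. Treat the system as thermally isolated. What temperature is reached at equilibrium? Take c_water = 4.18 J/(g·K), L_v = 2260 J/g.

Energy balance with sensible and latent terms:
latent heat released on condensation: 3.93×2260 = 8881.8; condensed water 100 °C→T: 16.43(T − 100); water warms: 533×4.18×(T − 6.55) = 2227.9(T − 6.55)
2244.4 T = 8881.8 + 1642.7 + 14593 = 25118
T ≈ 11.19 °C — below 100 °C, confirming all the steam condensed.

T_f ≈ 11.2 °C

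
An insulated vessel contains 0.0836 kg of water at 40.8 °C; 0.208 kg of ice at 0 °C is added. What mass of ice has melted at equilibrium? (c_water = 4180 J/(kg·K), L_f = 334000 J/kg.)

Water can give up m c ΔT = 0.0836×4180×40.8 = 14257 J before reaching 0 °C.
Fully melting the ice requires m_ice L_f = 0.208×334000 = 69472 J.
That's not enough to melt it all — equilibrium is at 0 °C with ice remaining.
m_melt = 14257 / L_f = 0.04269 kg.

m_melted ≈ 0.0427 kg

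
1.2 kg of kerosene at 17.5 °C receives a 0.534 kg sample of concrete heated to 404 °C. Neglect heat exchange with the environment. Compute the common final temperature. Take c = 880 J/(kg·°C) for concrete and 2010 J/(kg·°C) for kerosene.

T_f ≈ 80.5 °C

Set heat shed by the hot body equal to heat absorbed by the cold body:
0.534*880*(404 − T) = 1.2*2010*(T − 17.5)
469.92(404 − T) = 2412(T − 17.5)
2881.9 T = 232058  ⇒  T ≈ 80.52 °C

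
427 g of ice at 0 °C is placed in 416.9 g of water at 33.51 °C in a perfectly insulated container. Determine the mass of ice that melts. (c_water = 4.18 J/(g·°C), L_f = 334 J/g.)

Water can give up m c ΔT = 416.9·4.18·33.51 = 58396 J before reaching 0 °C.
Fully melting the ice requires m_ice L_f = 427·334 = 142618 J.
58396 J < 142618 J, so only part of the ice melts and the system sits at 0 °C.
m_melt = 58396 / L_f = 174.8 g.

m_melted ≈ 175 g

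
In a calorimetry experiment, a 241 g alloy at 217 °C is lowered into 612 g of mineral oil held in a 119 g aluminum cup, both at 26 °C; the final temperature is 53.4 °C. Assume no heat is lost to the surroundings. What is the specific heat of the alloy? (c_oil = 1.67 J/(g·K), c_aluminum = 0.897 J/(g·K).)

c ≈ 0.784 J/(g·K)

Let T be the final temperature. ΣQ_i = 0:
241×c×(53.4 − 217) + 612×1.67×(53.4 − 26) + 119×0.897×(53.4 − 26) = 0
-39428 c = -30929
c = -30929/-39428 ≈ 0.7844 J/(g·K)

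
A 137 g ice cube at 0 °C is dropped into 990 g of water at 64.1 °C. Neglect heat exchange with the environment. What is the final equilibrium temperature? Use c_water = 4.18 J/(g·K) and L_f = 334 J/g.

Let T be the final temperature. ΣQ_i = 0:
latent heat to melt: 137·334 = 45758; warm the meltwater: 572.66 T; water: 4138.2(T − 64.1)
4710.9 T = 265259 − 45758 = 219501
T ≈ 46.59 °C — above 0 °C, consistent with complete melting.

T_f ≈ 46.6 °C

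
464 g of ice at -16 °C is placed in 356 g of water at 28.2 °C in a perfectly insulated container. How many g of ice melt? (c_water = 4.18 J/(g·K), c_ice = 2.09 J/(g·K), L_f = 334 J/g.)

Water can give up m c ΔT = 356·4.18·28.2 = 41964 J before reaching 0 °C.
Of that, 464·2.09·16 = 15516 J goes to bring the ice to 0 °C, leaving 26448 J.
To melt every bit of ice: 464·334 = 154976 J.
26448 J < 154976 J, so only part of the ice melts and the system sits at 0 °C.
Mass melted = 26448/334 ≈ 79.18 g.

m_melted ≈ 79.2 g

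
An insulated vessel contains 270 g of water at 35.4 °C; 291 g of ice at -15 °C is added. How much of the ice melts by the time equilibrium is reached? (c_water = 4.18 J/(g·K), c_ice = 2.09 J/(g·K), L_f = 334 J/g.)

Water can give up m c ΔT = 270·4.18·35.4 = 39952 J before reaching 0 °C.
Warming the ice to 0 °C takes 291·2.09·15 = 9122.8 J, leaving 30830 J for melting.
Fully melting the ice requires m_ice L_f = 291·334 = 97194 J.
30830 J < 97194 J, so only part of the ice melts and the system sits at 0 °C.
m_melted·334 = 30830  ⇒  m_melted ≈ 92.3 g.

m_melted ≈ 92.3 g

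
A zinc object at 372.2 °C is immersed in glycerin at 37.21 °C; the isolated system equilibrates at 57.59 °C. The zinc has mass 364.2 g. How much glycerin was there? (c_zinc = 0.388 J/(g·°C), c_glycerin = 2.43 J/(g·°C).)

Heat lost by the zinc = heat gained by the glycerin:
364.2·0.388·(372.2 − 57.59) = m·2.43·(57.59 − 37.21)
49.52 m = 44457  ⇒  m ≈ 897.7 g

m ≈ 898 g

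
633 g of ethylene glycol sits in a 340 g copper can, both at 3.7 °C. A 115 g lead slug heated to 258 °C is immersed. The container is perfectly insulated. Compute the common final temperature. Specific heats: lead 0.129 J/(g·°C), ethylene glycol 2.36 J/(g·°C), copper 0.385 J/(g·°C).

Heat gained plus heat lost sum to zero:
115·0.129·(T − 258) + 633·2.36·(T − 3.7) + 340·0.385·(T − 3.7) = 0
14.84(T − 258) + 1493.9(T − 3.7) + 130.9(T − 3.7) = 0
1639.6 T = 9839.1
T = 9839.1 / 1639.6 = 6 °C

T_f ≈ 6.0 °C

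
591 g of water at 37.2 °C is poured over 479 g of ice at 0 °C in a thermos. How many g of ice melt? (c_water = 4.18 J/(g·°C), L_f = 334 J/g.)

Cooling the water to 0 °C releases 591·4.18·37.2 = 91898 J.
Fully melting the ice requires m_ice L_f = 479·334 = 159986 J.
Since 91898 < 159986 J, not all the ice melts; equilibrium is at 0 °C.
Mass melted = 91898/334 ≈ 275.1 g.

m_melted ≈ 275 g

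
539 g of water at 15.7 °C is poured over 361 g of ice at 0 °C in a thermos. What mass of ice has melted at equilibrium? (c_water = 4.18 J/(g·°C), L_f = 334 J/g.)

m_melted ≈ 106 g

Cooling the water to 0 °C releases 539×4.18×15.7 = 35372 J.
To melt every bit of ice: 361×334 = 120574 J.
35372 J < 120574 J, so only part of the ice melts and the system sits at 0 °C.
m_melt = 35372 / L_f = 105.9 g.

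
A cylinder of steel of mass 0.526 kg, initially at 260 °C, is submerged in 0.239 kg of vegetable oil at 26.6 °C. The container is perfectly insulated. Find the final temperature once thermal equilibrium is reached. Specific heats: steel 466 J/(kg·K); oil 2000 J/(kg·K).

T_f ≈ 105.7 °C

T_f is the heat-capacity-weighted average of the initial temperatures:
T_f = (245.12*260 + 478*26.6) / (245.12 + 478)
    = 76445 / 723.12 ≈ 105.72 °C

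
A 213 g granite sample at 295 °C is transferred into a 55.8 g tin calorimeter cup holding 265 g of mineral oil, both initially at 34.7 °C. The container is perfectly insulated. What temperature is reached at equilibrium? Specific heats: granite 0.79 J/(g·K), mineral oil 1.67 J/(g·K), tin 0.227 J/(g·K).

Energy conservation, ΣQ = 0:
213·0.79·(T − 295) + 265·1.67·(T − 34.7) + 55.8·0.227·(T − 34.7) = 0
168.27(T − 295) + 442.55(T − 34.7) + 12.67(T − 34.7) = 0
623.49 T = 65436
T ≈ 104.95 °C

T_f ≈ 105.0 °C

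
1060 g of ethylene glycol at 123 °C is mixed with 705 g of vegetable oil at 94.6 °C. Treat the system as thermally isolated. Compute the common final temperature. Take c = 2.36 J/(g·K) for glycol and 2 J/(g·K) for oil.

Set heat shed by the hot body equal to heat absorbed by the cold body:
1060×2.36×(123 − T) = 705×2×(T − 94.6)
2501.6(123 − T) = 1410(T − 94.6)
3911.6 T = 441083  ⇒  T ≈ 112.76 °C

T_f ≈ 112.8 °C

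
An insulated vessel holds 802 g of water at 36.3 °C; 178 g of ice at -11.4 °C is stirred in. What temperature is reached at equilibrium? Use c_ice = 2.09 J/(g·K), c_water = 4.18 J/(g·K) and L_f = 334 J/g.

Net heat exchanged in the isolated system is zero:
ice -11.4→0 °C: 178·2.09·11.4 = 4241; fusion: m_ice L_f = 178·334 = 59452; meltwater 0→T: 178·4.18·T = 744.04 T; water cools: 802·4.18·(T − 36.3) = 3352.4(T − 36.3)
4096.4 T = 121691 − 63693 = 57998
T ≈ 14.16 °C — above 0 °C, consistent with complete melting.

T_f ≈ 14.2 °C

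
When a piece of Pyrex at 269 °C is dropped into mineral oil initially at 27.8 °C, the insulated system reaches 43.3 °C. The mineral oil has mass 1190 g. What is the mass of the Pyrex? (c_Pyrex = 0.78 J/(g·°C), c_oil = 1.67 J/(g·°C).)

m ≈ 175 g

|Q_Pyrex| = |Q_oil|:
m·0.78·(269 − 43.3) = 1190·1.67·(43.3 − 27.8)
176.05 m = 30803  ⇒  m ≈ 175 g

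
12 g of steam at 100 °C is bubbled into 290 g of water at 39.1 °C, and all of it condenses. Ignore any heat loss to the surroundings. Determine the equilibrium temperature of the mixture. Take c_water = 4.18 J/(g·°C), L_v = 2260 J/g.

T_f ≈ 63.0 °C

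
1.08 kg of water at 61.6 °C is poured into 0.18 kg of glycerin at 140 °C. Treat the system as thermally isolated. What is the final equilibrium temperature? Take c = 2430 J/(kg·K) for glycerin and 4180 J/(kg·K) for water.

Set heat shed by the hot body equal to heat absorbed by the cold body:
0.18·2430·(140 − T) = 1.08·4180·(T − 61.6)
437.4(140 − T) = 4514.4(T − 61.6)
4951.8 T = 339323  ⇒  T ≈ 68.53 °C

T_f ≈ 68.5 °C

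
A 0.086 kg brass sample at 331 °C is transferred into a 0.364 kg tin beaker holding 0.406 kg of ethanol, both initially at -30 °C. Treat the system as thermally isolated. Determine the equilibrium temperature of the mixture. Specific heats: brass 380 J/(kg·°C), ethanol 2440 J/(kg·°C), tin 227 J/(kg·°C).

Heat gained plus heat lost sum to zero:
0.086×380×(T − 331) + 0.406×2440×(T − (-30)) + 0.364×227×(T − (-30)) = 0
32.68(T − 331) + 990.64(T − (-30)) + 82.63(T − (-30)) = 0
1105.9 T = -21381
T ≈ -19.33 °C

T_f ≈ -19.3 °C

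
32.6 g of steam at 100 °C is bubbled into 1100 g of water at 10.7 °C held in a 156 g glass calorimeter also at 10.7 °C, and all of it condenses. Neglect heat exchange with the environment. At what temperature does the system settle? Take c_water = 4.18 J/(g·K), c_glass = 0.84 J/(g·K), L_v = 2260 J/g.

T_f ≈ 28.3 °C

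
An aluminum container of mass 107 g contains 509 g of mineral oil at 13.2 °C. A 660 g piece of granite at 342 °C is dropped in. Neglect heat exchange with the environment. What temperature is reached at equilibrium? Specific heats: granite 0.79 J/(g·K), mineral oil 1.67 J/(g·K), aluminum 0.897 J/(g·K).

Heat gained plus heat lost sum to zero:
660·0.79·(T − 342) + 509·1.67·(T − 13.2) + 107·0.897·(T − 13.2) = 0
(521.4 + 850.03 + 95.98) T = 521.4·342 + 850.03·13.2 + 95.98·13.2
T = 190806/1467.4 ≈ 130.03 °C

T_f ≈ 130.0 °C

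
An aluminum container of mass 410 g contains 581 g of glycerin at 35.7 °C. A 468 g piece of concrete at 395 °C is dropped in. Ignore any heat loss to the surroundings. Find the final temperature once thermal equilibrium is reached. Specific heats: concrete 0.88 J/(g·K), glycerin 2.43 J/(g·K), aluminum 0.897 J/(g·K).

With ΣQ=0 the equilibrium temperature is the m·c-weighted mean:
T_f = (411.84·395 + 1411.8·35.7 + 367.77·35.7) / (411.84 + 1411.8 + 367.77)
    = 226209 / 2191.4 ≈ 103.22 °C

T_f ≈ 103.2 °C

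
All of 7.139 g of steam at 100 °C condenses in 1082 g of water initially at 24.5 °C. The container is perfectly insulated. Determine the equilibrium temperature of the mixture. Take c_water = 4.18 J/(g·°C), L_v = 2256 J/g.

Energy balance with sensible and latent terms:
latent heat released on condensation: 7.139×2256 = 16106
  condensate cools 100→T: 7.139×4.18×(T − 100) = 29.84(T − 100)
  original water: 4522.8(T − 24.5)
4552.6 T = 16106 + 2984.1 + 110808 = 129897
T ≈ 28.53 °C (< 100 °C, so full condensation is consistent).

T_f ≈ 28.5 °C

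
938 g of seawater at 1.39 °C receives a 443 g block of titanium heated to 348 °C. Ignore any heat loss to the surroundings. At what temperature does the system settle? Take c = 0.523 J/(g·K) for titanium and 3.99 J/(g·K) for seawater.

Taking heat into each body as positive, Σ m c ΔT = 0:
443·0.523·(T − 348) + 938·3.99·(T − 1.39) = 0
231.69(T − 348) + 3742.6(T − 1.39) = 0
3974.3 T = 85830
T = 85830/3974.3 ≈ 21.60 °C

T_f ≈ 21.6 °C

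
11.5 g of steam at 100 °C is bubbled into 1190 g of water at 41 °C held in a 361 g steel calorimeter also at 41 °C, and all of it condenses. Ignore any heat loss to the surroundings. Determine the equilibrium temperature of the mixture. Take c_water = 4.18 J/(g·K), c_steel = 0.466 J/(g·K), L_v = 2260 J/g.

T_f ≈ 46.6 °C

Setting the total heat transfer to zero:
steam→water at 100 °C releases m L_v = 11.5·2260 = 25990
  condensate cools 100→T: 11.5·4.18·(T − 100) = 48.07(T − 100)
  water warms: 1190·4.18·(T − 41) = 4974.2(T − 41)
  cup: 168.23(T − 41)
5190.5 T = 25990 + 4807 + 210839 = 241636
T ≈ 46.55 °C — below 100 °C, confirming all the steam condensed.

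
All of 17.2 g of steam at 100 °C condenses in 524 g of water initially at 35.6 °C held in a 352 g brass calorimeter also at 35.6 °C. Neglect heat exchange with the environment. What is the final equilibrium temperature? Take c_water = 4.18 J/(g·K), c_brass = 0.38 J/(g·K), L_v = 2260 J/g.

Taking heat into each body as positive, Σ m c ΔT = 0:
steam→water at 100 °C releases m L_v = 17.2×2260 = 38872
  condensed water 100 °C→T: 71.9(T − 100)
  water warms: 524×4.18×(T − 35.6) = 2190.3(T − 35.6)
  cup: 133.76(T − 35.6)
2396 T = 38872 + 7189.6 + 82737 = 128799
T ≈ 53.76 °C (< 100 °C, so full condensation is consistent).

T_f ≈ 53.8 °C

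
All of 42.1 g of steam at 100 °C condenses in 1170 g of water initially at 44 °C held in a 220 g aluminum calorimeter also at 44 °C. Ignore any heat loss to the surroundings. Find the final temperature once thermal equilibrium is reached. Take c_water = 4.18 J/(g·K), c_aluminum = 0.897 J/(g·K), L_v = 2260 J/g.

Let T be the final temperature. ΣQ_i = 0:
condense steam: −42.1×2260 = −95146
  condensed water 100 °C→T: 175.98(T − 100)
  original water: 4890.6(T − 44)
  cup: 197.34(T − 44)
5263.9 T = 95146 + 17598 + 223869 = 336613
T ≈ 63.95 °C — below 100 °C, confirming all the steam condensed.

T_f ≈ 63.9 °C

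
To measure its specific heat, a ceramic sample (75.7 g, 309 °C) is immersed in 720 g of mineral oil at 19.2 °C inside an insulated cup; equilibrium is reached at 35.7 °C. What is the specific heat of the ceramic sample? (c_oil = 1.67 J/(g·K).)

c ≈ 0.959 J/(g·K)

Let T be the final temperature. ΣQ_i = 0:
75.7·c·(35.7 − 309) + 720·1.67·(35.7 − 19.2) = 0
-20689 c = -19840
c = -19840/-20689 ≈ 0.959 J/(g·K)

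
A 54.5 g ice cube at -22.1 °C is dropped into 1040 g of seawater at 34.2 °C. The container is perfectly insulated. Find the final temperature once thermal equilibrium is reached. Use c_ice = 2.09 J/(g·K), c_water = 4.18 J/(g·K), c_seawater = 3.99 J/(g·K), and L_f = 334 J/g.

T_f ≈ 27.7 °C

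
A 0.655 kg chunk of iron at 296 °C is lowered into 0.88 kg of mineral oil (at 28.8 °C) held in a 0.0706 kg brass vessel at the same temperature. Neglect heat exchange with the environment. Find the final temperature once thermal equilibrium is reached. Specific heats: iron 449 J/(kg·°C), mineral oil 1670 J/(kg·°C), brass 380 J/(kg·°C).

Conservation of energy gives ΣQ = 0:
0.655·449·(T − 296) + 0.88·1670·(T − 28.8) + 0.0706·380·(T − 28.8) = 0
1790.5 T = 130149
T = 130149 / 1790.5 = 72.7 °C

T_f ≈ 72.7 °C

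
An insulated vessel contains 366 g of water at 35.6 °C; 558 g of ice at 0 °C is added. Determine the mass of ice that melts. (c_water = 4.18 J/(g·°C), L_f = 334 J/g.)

Water can give up m c ΔT = 366·4.18·35.6 = 54464 J before reaching 0 °C.
Melting all 558 g of ice would need 558·334 = 186372 J.
Since 54464 < 186372 J, not all the ice melts; equilibrium is at 0 °C.
m_melt = 54464 / L_f = 163.1 g.

m_melted ≈ 163 g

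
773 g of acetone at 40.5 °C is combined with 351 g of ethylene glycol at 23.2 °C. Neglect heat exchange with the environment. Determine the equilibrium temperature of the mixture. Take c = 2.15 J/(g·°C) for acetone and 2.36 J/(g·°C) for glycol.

T_f ≈ 34.7 °C

Net heat exchanged in the isolated system is zero:
773*2.15*(T − 40.5) + 351*2.36*(T − 23.2) = 0
1661.9(T − 40.5) + 828.36(T − 23.2) = 0
2490.3 T = 86527
T ≈ 34.75 °C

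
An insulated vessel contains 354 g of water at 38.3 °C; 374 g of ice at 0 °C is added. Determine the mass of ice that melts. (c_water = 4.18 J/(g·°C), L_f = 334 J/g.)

m_melted ≈ 170 g

Cooling the water to 0 °C releases 354×4.18×38.3 = 56673 J.
Melting all 374 g of ice would need 374×334 = 124916 J.
Since 56673 < 124916 J, not all the ice melts; equilibrium is at 0 °C.
m_melt = 56673 / L_f = 169.7 g.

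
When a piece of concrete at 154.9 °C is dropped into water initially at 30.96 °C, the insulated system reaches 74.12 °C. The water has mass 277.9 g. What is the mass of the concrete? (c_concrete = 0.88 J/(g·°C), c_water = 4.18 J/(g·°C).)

Taking heat into each body as positive, Σ m c ΔT = 0:
m×0.88×(74.12 − 154.9) + 277.9×4.18×(74.12 − 30.96) = 0
-71.09 m = -50136
m = -50136/-71.09 ≈ 705.3 g

m ≈ 705 g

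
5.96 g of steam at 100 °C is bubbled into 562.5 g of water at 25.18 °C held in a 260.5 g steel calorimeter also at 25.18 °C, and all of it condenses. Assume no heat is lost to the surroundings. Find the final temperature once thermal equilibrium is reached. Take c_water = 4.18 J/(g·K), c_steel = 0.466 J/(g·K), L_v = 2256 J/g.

Heat gained plus heat lost sum to zero:
latent heat released on condensation: 5.96·2256 = 13446; condensed water 100 °C→T: 24.91(T − 100); original water: 2351.2(T − 25.18); steel cup: 260.5·0.466·(T − 25.18) = 121.39(T − 25.18)
2497.6 T = 13446 + 2491.3 + 62261 = 78198
T ≈ 31.31 °C (< 100 °C, so full condensation is consistent).

T_f ≈ 31.3 °C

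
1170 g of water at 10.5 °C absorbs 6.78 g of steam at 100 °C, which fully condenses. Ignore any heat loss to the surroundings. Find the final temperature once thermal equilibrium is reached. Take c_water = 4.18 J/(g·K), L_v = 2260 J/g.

T_f ≈ 14.1 °C

Energy conservation, ΣQ = 0:
latent heat released on condensation: 6.78·2260 = 15323
  condensate cools 100→T: 6.78·4.18·(T − 100) = 28.34(T − 100)
  water warms: 1170·4.18·(T − 10.5) = 4890.6(T − 10.5)
4918.9 T = 15323 + 2834 + 51351 = 69508
T ≈ 14.13 °C (< 100 °C, so full condensation is consistent).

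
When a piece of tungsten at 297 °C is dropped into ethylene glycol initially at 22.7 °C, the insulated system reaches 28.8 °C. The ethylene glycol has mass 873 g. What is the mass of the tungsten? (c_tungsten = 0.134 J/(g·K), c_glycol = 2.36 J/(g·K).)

Let T be the final temperature. ΣQ_i = 0:
m·0.134·(28.8 − 297) + 873·2.36·(28.8 − 22.7) = 0
-35.94 m = -12568
m = -12568/-35.94 ≈ 349.7 g

m ≈ 350 g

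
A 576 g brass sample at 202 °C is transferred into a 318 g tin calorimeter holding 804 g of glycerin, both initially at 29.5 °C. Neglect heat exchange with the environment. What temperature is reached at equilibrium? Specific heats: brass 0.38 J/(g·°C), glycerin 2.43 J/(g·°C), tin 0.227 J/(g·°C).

Taking heat into each body as positive, Σ m c ΔT = 0:
576*0.38*(T − 202) + 804*2.43*(T − 29.5) + 318*0.227*(T − 29.5) = 0
2244.8 T = 103978
T = 103978 / 2244.8 = 46.3 °C

T_f ≈ 46.3 °C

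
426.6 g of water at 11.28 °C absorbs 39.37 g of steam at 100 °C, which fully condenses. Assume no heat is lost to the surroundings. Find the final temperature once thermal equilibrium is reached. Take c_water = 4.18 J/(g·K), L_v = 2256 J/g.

T_f ≈ 64.4 °C

Setting the total heat transfer to zero:
condense steam: −39.37×2256 = −88819; condensed water 100 °C→T: 164.57(T − 100); original water: 1783.2(T − 11.28)
1947.8 T = 88819 + 16457 + 20114 = 125390
T ≈ 64.38 °C — below 100 °C, confirming all the steam condensed.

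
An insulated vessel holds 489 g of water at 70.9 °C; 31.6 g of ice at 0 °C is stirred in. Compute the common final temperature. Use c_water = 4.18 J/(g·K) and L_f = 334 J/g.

Energy conservation, ΣQ = 0:
latent heat to melt: 31.6×334 = 10554
  warm the meltwater: 132.09 T
  water cools: 489×4.18×(T − 70.9) = 2044(T − 70.9)
2176.1 T = 144921 − 10554 = 134367
T ≈ 61.75 °C — above 0 °C, consistent with complete melting.

T_f ≈ 61.7 °C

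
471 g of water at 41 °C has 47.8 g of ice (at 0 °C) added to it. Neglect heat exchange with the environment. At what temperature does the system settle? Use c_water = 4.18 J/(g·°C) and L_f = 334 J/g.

Energy conservation, ΣQ = 0:
fusion: m_ice L_f = 47.8·334 = 15965
  meltwater 0→T: 47.8·4.18·T = 199.8 T
  water: 1968.8(T − 41)
2168.6 T = 80720 − 15965 = 64755
T ≈ 29.86 °C (positive, so assuming full melt was valid).

T_f ≈ 29.9 °C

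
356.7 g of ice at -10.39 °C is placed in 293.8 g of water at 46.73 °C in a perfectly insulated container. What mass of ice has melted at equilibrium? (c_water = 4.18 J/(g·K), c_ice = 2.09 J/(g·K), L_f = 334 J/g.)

m_melted ≈ 149 g

Heat available from the water dropping to 0 °C: 293.8×4.18×46.73 = 57388 J.
Of that, 356.7×2.09×10.39 = 7745.8 J goes to bring the ice to 0 °C, leaving 49643 J.
Fully melting the ice requires m_ice L_f = 356.7×334 = 119138 J.
That's not enough to melt it all — equilibrium is at 0 °C with ice remaining.
Mass melted = 49643/334 ≈ 148.6 g.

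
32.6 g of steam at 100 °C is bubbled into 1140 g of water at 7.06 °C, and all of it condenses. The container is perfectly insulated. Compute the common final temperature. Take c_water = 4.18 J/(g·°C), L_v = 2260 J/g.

T_f ≈ 24.7 °C

Energy conservation, ΣQ = 0:
latent heat released on condensation: 32.6·2260 = 73676
  condensate cools 100→T: 32.6·4.18·(T − 100) = 136.27(T − 100)
  water warms: 1140·4.18·(T − 7.06) = 4765.2(T − 7.06)
4901.5 T = 73676 + 13627 + 33642 = 120945
T ≈ 24.68 °C, under the boiling point, so the assumption holds.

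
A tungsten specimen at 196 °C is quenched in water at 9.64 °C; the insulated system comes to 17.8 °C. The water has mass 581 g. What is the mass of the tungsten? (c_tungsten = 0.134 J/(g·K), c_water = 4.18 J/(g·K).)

|Q_tungsten| = |Q_water|:
m·0.134·(196 − 17.8) = 581·4.18·(17.8 − 9.64)
23.88 m = 19817  ⇒  m ≈ 829.9 g

m ≈ 830 g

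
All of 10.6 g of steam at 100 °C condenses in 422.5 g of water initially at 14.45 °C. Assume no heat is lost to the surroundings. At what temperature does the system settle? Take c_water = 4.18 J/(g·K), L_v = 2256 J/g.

T_f ≈ 29.8 °C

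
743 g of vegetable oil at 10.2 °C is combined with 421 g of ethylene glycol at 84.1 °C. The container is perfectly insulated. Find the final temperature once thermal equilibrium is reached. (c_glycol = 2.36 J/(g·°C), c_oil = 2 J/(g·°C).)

T_f ≈ 39.8 °C

T_f = Σ m_i c_i T_i / Σ m_i c_i:
T_f = (993.56·84.1 + 1486·10.2) / (993.56 + 1486)
    = 98716 / 2479.6 ≈ 39.81 °C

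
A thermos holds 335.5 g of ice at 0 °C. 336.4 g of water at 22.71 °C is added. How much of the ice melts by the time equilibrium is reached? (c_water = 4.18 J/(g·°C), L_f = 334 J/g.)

m_melted ≈ 95.6 g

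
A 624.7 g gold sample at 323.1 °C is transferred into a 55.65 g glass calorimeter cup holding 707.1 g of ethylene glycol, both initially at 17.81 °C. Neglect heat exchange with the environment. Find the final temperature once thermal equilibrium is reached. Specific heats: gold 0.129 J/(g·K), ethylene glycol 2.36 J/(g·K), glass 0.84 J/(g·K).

Net heat exchanged in the isolated system is zero:
624.7*0.129*(T − 323.1) + 707.1*2.36*(T − 17.81) + 55.65*0.84*(T − 17.81) = 0
(80.59 + 1668.8 + 46.75) T = 80.59*323.1 + 1668.8*17.81 + 46.75*17.81
T = 56591/1796.1 ≈ 31.51 °C

T_f ≈ 31.5 °C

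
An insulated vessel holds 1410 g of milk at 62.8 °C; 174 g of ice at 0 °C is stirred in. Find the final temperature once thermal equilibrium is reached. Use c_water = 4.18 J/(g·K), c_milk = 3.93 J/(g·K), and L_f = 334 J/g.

T_f ≈ 46.2 °C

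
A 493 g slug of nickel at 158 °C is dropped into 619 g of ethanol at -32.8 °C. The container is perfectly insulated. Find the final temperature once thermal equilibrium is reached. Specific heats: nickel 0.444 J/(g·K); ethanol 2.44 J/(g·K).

T_f ≈ -8.6 °C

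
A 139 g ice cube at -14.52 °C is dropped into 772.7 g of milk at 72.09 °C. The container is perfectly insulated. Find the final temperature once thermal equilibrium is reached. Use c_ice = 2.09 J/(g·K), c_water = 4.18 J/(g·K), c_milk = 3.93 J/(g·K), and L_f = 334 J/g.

Energy balance with sensible and latent terms:
ice -14.52→0 °C: 139×2.09×14.52 = 4218.2
  latent heat to melt: 139×334 = 46426
  meltwater 0→T: 139×4.18×T = 581.02 T
  milk cools: 772.7×3.93×(T − 72.09) = 3036.7(T − 72.09)
3617.7 T = 218916 − 50644 = 168272
T ≈ 46.51 °C (positive, so assuming full melt was valid).

T_f ≈ 46.5 °C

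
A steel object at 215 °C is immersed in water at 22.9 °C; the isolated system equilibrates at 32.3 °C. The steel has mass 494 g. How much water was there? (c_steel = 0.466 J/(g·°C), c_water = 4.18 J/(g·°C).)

m ≈ 1070 g

|Q_steel| = |Q_water|:
494·0.466·(215 − 32.3) = m·4.18·(32.3 − 22.9)
39.29 m = 42058  ⇒  m ≈ 1070 g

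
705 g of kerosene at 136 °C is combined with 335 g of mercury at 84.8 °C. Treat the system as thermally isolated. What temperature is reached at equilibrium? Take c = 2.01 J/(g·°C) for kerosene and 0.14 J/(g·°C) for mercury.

|Q_kerosene| = |Q_mercury|:
705*2.01*(136 − T) = 335*0.14*(T − 84.8)
1417(136 − T) = 46.9(T − 84.8)
1464 T = 196696  ⇒  T ≈ 134.36 °C

T_f ≈ 134.4 °C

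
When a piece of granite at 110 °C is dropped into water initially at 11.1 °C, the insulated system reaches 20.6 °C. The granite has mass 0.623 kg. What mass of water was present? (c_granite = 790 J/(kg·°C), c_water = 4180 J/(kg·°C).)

m ≈ 1.11 kg

Heat lost by the granite = heat gained by the water:
0.623·790·(110 − 20.6) = m·4180·(20.6 − 11.1)
39710 m = 44000  ⇒  m ≈ 1.108 kg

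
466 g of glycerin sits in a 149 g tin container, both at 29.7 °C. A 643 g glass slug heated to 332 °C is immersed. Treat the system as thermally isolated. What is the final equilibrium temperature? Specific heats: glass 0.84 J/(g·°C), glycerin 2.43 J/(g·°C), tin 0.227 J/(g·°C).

T_f ≈ 125.4 °C

Conservation of energy gives ΣQ = 0:
643×0.84×(T − 332) + 466×2.43×(T − 29.7) + 149×0.227×(T − 29.7) = 0
540.12(T − 332) + 1132.4(T − 29.7) + 33.82(T − 29.7) = 0
1706.3 T = 213956
T = 213956 / 1706.3 = 125 °C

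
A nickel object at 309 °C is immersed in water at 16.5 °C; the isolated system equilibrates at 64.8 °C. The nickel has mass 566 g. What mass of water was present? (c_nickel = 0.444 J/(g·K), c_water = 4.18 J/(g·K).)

|Q_nickel| = |Q_water|:
566·0.444·(309 − 64.8) = m·4.18·(64.8 − 16.5)
201.89 m = 61368  ⇒  m ≈ 304 g

m ≈ 304 g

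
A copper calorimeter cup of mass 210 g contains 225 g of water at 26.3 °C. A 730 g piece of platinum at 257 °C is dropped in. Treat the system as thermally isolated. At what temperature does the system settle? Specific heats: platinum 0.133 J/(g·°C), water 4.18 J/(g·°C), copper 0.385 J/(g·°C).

Setting the total heat transfer to zero:
730*0.133*(T − 257) + 225*4.18*(T − 26.3) + 210*0.385*(T − 26.3) = 0
1118.4 T = 51814
T ≈ 46.33 °C

T_f ≈ 46.3 °C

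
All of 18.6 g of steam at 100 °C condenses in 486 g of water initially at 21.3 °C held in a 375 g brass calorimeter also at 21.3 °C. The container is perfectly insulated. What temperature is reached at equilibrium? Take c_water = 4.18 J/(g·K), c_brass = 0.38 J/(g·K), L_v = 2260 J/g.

Energy balance with sensible and latent terms:
steam→water at 100 °C releases m L_v = 18.6·2260 = 42036
  condensed water 100 °C→T: 77.75(T − 100)
  original water: 2031.5(T − 21.3)
  cup: 142.5(T − 21.3)
2251.7 T = 42036 + 7774.8 + 46306 = 96117
T ≈ 42.69 °C — below 100 °C, confirming all the steam condensed.

T_f ≈ 42.7 °C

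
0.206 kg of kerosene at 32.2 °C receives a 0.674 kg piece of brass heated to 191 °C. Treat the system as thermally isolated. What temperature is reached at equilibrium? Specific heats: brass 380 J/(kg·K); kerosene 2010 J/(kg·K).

T_f ≈ 92.9 °C

Heat lost by the brass equals heat gained by the kerosene:
0.674·380·(191 − T) = 0.206·2010·(T − 32.2)
256.12(191 − T) = 414.06(T − 32.2)
670.18 T = 62252  ⇒  T ≈ 92.89 °C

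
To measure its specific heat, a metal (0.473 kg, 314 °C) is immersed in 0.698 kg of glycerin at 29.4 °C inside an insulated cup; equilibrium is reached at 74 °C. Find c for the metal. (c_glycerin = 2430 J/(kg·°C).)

c ≈ 666 J/(kg·°C)

Let T be the final temperature. ΣQ_i = 0:
0.473×c×(74 − 314) + 0.698×2430×(74 − 29.4) = 0
-113.52 c = -75648
c = -75648/-113.52 ≈ 666.4 J/(kg·°C)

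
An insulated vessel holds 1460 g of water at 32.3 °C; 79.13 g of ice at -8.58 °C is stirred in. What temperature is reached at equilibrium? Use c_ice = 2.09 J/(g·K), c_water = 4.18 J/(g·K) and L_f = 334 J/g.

Let T be the final temperature. ΣQ_i = 0:
ice -8.58→0 °C: 79.13×2.09×8.58 = 1419
  melt ice: 79.13×334 = 26429
  meltwater 0→T: 79.13×4.18×T = 330.76 T
  water: 6102.8(T − 32.3)
6433.6 T = 197120 − 27848 = 169272
T ≈ 26.31 °C — above 0 °C, consistent with complete melting.

T_f ≈ 26.3 °C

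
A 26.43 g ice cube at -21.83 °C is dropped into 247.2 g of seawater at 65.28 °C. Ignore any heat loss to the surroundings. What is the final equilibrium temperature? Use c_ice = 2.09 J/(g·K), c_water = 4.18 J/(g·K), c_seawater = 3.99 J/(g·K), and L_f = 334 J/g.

T_f ≈ 49.6 °C

Setting the total heat transfer to zero:
warm ice to 0 °C: 26.43·2.09·(0 − (-21.83)) = 1205.9; melt ice: 26.43·334 = 8827.6; warm the meltwater: 110.48 T; seawater: 986.33(T − 65.28)
1096.8 T = 64387 − 10033 = 54354
T ≈ 49.56 °C — above 0 °C, consistent with complete melting.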